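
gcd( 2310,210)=210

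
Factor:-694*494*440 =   -  2^5*5^1* 11^1*13^1*19^1*347^1 = - 150847840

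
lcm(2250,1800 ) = 9000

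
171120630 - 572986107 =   -  401865477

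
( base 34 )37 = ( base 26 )45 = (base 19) 5e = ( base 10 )109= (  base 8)155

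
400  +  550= 950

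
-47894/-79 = 606+20/79 =606.25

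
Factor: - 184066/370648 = -2^( - 2) *107^(-1 ) * 433^( - 1 )*92033^1=   -92033/185324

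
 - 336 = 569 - 905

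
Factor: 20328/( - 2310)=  - 2^2*5^ ( - 1)*11^1= - 44/5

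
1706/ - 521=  - 1706/521 = - 3.27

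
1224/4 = 306  =  306.00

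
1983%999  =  984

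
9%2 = 1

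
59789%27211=5367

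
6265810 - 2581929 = 3683881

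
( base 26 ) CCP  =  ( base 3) 102120221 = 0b10000100000001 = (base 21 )J37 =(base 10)8449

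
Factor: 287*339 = 3^1*7^1*41^1*113^1 = 97293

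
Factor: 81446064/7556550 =2^3*5^( - 2 )*7^1*50377^ ( - 1) * 242399^1  =  13574344/1259425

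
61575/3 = 20525= 20525.00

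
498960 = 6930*72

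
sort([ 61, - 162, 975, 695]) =[ - 162, 61,695, 975]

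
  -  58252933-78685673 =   -  136938606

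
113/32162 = 113/32162 = 0.00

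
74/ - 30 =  - 37/15 = - 2.47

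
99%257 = 99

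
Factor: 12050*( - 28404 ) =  - 342268200 = - 2^3*3^3*5^2 * 241^1*263^1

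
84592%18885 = 9052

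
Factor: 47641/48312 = 71/72=2^ (-3)*3^ ( -2 )*71^1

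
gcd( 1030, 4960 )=10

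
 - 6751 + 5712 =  - 1039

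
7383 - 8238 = -855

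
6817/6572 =1 + 245/6572 = 1.04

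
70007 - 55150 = 14857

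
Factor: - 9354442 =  - 2^1  *181^1 *25841^1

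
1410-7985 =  - 6575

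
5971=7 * 853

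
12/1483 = 12/1483 = 0.01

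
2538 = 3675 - 1137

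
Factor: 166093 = 37^1*67^2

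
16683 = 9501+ 7182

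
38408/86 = 19204/43 =446.60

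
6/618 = 1/103 = 0.01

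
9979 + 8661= 18640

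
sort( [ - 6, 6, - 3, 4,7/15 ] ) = [ - 6, - 3,7/15, 4, 6] 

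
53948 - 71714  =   - 17766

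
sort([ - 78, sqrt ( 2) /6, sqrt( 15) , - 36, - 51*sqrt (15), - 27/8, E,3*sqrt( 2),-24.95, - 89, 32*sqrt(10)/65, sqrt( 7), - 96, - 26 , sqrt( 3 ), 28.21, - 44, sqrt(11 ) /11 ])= [ - 51*sqrt( 15 ), - 96,-89 , - 78, - 44 ,  -  36, - 26,-24.95 , - 27/8 , sqrt( 2)/6, sqrt ( 11 )/11,32*sqrt( 10 )/65,sqrt( 3),sqrt (7 ), E,sqrt(15), 3*sqrt(2),28.21 ] 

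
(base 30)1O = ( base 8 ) 66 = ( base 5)204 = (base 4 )312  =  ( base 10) 54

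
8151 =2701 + 5450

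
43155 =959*45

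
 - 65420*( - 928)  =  60709760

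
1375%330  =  55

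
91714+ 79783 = 171497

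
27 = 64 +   -  37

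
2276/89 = 2276/89 = 25.57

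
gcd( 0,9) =9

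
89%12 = 5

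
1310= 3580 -2270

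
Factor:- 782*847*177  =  - 2^1*3^1*7^1*11^2*17^1* 23^1*59^1 = -117236658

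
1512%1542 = 1512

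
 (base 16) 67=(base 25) 43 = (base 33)34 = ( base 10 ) 103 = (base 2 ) 1100111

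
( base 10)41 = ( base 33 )18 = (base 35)16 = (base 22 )1j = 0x29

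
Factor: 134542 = 2^1 * 67271^1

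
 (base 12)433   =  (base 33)IL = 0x267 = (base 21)186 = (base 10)615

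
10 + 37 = 47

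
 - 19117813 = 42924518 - 62042331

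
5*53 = 265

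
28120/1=28120 = 28120.00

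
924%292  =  48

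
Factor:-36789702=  - 2^1 * 3^1*2237^1*2741^1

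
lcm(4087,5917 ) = 396439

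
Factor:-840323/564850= - 967/650 = - 2^(  -  1 )*5^( - 2)*13^( - 1)*967^1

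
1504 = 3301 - 1797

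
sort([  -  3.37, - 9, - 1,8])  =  [ - 9, - 3.37, - 1,8]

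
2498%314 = 300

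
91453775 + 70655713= 162109488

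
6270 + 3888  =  10158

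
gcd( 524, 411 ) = 1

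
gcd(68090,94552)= 2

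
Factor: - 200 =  - 2^3*5^2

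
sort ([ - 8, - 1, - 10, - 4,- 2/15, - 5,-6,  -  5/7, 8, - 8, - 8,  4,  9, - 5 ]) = [  -  10, - 8, - 8, - 8, - 6,  -  5, - 5, - 4, - 1, - 5/7, - 2/15 , 4, 8, 9] 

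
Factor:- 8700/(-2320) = 2^( - 2)*3^1 * 5^1 = 15/4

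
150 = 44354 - 44204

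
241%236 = 5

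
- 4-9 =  - 13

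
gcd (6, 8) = 2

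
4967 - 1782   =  3185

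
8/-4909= - 1 + 4901/4909 = -  0.00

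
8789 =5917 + 2872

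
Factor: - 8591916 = -2^2*3^1*43^1 * 16651^1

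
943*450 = 424350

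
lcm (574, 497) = 40754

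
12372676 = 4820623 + 7552053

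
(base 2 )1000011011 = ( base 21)14E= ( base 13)326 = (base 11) 450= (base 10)539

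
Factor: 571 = 571^1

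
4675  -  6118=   -  1443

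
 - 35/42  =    -  5/6=- 0.83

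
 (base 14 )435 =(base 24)1AF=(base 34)of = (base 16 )33f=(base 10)831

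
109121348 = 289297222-180175874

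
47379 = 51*929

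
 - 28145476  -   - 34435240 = 6289764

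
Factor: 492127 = 199^1*2473^1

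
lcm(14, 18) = 126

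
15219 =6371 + 8848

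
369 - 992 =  - 623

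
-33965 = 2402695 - 2436660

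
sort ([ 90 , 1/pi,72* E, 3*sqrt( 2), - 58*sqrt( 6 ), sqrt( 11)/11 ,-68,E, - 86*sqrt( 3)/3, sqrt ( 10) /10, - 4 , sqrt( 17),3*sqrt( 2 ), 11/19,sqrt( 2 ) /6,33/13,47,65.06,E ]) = [ - 58*sqrt( 6),  -  68, - 86*sqrt( 3 )/3,-4,sqrt ( 2)/6, sqrt( 11 ) /11,sqrt(10)/10 , 1/pi,  11/19 , 33/13,  E,E, sqrt( 17),3*sqrt( 2),3 * sqrt (2),47,65.06,90,72*E ]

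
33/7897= 33/7897 = 0.00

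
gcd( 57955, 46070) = 5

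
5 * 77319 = 386595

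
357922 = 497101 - 139179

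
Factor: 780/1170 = 2^1 * 3^ ( - 1)=2/3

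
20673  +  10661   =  31334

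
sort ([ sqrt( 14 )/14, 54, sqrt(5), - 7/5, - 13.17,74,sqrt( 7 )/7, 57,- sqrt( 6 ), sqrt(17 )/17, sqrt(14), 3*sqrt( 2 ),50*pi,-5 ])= [ -13.17,  -  5, - sqrt(6 ), - 7/5,sqrt(17)/17, sqrt(14)/14, sqrt( 7)/7, sqrt(5), sqrt(14 ), 3*sqrt(2), 54, 57, 74, 50*pi]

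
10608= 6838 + 3770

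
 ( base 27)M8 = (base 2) 1001011010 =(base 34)ho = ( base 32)iq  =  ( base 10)602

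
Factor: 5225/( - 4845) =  - 55/51 = - 3^( - 1 )*5^1*11^1*17^( - 1)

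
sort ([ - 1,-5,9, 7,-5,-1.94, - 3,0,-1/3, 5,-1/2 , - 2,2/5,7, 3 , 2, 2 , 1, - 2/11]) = [ - 5, - 5, - 3 , - 2, - 1.94,-1,-1/2,-1/3 ,-2/11,0 , 2/5,1,2,2, 3,5,  7,  7, 9 ] 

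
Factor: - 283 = -283^1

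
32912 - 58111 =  - 25199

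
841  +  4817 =5658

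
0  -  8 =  - 8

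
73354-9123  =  64231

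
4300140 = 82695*52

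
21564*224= 4830336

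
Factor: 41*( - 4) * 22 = - 3608 = - 2^3*11^1*41^1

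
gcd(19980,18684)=108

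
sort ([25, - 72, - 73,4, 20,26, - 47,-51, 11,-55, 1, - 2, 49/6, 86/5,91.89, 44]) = [ - 73, - 72 , - 55, - 51 , -47, - 2, 1 , 4, 49/6, 11, 86/5, 20, 25, 26, 44,91.89]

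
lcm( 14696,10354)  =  455576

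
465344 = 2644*176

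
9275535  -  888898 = 8386637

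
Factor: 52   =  2^2*13^1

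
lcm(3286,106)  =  3286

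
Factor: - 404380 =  - 2^2*5^1*20219^1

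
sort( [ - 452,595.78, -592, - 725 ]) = [  -  725, - 592, - 452,595.78 ] 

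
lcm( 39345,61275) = 3737775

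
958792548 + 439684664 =1398477212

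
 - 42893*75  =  -3216975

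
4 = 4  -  0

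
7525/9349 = 7525/9349 = 0.80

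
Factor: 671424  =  2^6*3^1 * 13^1 * 269^1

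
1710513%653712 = 403089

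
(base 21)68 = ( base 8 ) 206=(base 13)A4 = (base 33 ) 42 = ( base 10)134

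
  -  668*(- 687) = 458916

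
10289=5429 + 4860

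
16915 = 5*3383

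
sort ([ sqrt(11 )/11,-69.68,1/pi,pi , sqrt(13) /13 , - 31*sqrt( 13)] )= [ - 31*sqrt(13 ),-69.68,  sqrt( 13 )/13 , sqrt( 11) /11,1/pi, pi] 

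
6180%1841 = 657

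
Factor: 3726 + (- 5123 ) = - 11^1* 127^1 = -  1397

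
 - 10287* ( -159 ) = 1635633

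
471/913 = 471/913 = 0.52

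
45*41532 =1868940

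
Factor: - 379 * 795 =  - 301305 = - 3^1*5^1*53^1*379^1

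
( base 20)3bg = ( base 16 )59C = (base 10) 1436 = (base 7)4121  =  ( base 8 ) 2634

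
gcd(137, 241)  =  1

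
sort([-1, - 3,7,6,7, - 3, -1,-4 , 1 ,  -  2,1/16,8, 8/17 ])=[- 4,-3,-3,  -  2 , - 1,-1,1/16,8/17,1,6, 7,7, 8]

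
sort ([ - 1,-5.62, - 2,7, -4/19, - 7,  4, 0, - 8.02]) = [ - 8.02,-7, - 5.62 , - 2, - 1,-4/19, 0,4  ,  7 ] 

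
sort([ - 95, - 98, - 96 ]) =[ - 98 , - 96 ,-95]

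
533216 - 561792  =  -28576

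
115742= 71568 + 44174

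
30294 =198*153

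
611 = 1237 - 626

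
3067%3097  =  3067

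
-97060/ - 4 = 24265/1 =24265.00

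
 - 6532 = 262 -6794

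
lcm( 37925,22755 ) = 113775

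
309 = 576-267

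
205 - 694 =- 489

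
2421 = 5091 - 2670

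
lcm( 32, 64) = 64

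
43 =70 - 27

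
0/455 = 0= 0.00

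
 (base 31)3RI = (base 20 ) 96i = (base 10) 3738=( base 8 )7232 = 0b111010011010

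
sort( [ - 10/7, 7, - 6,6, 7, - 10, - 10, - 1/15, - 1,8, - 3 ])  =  [ - 10, - 10,- 6, - 3,-10/7, - 1, - 1/15,6, 7,7,8]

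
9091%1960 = 1251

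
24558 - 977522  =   - 952964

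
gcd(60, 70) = 10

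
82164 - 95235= - 13071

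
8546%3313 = 1920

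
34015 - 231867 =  -197852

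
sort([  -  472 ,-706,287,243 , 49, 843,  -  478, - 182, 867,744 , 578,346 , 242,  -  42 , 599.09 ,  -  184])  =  [ - 706,  -  478 ,-472,  -  184,  -  182, - 42, 49, 242,243, 287, 346,578,599.09,744 , 843,867 ]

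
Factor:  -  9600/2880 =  - 10/3 = - 2^1*3^( - 1)*5^1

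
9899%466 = 113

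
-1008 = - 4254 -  - 3246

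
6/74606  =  3/37303 = 0.00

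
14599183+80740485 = 95339668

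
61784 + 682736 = 744520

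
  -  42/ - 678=7/113=0.06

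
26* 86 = 2236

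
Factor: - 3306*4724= - 2^3*  3^1*19^1 *29^1*1181^1= -15617544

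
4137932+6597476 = 10735408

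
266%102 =62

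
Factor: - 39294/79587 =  - 118/239 = - 2^1*59^1*239^ (  -  1 ) 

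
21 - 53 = -32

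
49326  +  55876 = 105202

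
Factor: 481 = 13^1*37^1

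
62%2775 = 62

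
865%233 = 166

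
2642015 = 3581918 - 939903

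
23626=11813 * 2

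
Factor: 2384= 2^4*149^1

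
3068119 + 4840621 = 7908740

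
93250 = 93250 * 1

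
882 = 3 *294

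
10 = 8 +2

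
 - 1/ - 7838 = 1/7838 = 0.00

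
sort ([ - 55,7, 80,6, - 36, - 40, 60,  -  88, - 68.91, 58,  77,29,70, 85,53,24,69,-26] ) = [-88, - 68.91,-55, - 40, -36, - 26,6,  7,24,29,53, 58, 60,69 , 70,77, 80 , 85 ]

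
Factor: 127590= 2^1*3^1*5^1*4253^1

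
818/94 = 8 + 33/47 = 8.70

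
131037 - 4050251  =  -3919214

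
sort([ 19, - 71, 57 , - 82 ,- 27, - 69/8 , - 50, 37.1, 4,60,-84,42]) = [ - 84, - 82, - 71,-50,  -  27,- 69/8, 4,  19, 37.1,42, 57 , 60]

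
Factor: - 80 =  - 2^4 * 5^1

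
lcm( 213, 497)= 1491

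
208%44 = 32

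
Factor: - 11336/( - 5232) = 13/6 = 2^( -1)*3^ ( - 1 )*  13^1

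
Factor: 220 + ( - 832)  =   - 2^2*3^2*17^1= - 612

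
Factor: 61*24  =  2^3*3^1*61^1 = 1464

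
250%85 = 80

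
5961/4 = 1490 + 1/4 = 1490.25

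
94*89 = 8366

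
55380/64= 13845/16 = 865.31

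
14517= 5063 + 9454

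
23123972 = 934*24758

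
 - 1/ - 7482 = 1/7482 = 0.00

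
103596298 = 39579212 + 64017086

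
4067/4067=1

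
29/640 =29/640  =  0.05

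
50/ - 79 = -1 + 29/79 = - 0.63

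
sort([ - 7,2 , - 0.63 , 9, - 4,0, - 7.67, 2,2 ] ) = [ - 7.67,-7, - 4, - 0.63,0,2,2, 2,9]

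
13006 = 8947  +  4059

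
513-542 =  - 29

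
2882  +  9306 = 12188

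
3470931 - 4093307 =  - 622376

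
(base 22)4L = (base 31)3G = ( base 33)3a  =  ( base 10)109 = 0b1101101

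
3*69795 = 209385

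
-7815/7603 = - 7815/7603 = - 1.03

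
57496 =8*7187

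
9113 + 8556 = 17669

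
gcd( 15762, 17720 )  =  2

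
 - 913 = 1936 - 2849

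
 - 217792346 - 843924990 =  - 1061717336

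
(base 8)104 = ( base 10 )68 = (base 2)1000100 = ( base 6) 152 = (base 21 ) 35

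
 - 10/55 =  - 2/11=-0.18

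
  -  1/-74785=1/74785 = 0.00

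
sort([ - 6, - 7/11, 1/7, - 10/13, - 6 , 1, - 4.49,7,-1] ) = [ - 6, - 6, - 4.49,-1,- 10/13, - 7/11, 1/7,1,  7 ] 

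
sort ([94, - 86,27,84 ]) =[ - 86,27,  84,94 ]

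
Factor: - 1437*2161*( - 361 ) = 3^1*19^2*479^1*2161^1= 1121033877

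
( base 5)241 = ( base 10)71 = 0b1000111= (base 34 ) 23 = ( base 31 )29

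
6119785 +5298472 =11418257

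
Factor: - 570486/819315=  - 2^1*3^(  -  3) * 5^(  -  1 ) * 47^1=- 94/135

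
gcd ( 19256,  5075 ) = 29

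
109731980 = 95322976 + 14409004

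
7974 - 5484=2490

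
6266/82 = 76 + 17/41 = 76.41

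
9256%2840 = 736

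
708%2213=708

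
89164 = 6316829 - 6227665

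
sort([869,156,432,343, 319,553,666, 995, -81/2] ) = [-81/2, 156,319, 343,432,  553, 666, 869,995 ] 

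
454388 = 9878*46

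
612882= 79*7758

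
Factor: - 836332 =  - 2^2*7^2 * 17^1*251^1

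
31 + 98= 129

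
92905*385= 35768425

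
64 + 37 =101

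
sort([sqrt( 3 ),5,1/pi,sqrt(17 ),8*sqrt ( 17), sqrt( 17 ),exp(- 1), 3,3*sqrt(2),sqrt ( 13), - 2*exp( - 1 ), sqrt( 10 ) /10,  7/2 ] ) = [ -2*exp (  -  1 ), sqrt( 10 ) /10,1/pi,exp( -1), sqrt( 3 ),3, 7/2,sqrt( 13),sqrt( 17 ),sqrt( 17 ) , 3*sqrt( 2), 5,8*sqrt ( 17) ] 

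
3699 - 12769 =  - 9070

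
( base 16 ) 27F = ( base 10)639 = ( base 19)1ec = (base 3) 212200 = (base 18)1H9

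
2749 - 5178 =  - 2429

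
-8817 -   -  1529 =- 7288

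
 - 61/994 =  - 1+933/994 = -0.06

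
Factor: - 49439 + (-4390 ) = -53829 = - 3^2*5981^1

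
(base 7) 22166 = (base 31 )5p5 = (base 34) 4S9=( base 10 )5585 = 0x15D1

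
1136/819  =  1136/819 = 1.39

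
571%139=15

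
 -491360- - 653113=161753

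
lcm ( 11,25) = 275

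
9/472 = 9/472 = 0.02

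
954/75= 318/25 = 12.72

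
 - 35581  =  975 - 36556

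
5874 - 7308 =-1434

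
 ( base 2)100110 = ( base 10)38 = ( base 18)22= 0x26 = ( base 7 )53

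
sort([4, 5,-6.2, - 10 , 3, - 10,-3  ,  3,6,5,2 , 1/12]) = [-10, - 10,-6.2,-3, 1/12,2, 3,3,4,5, 5, 6] 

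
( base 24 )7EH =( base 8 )10441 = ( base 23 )86f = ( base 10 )4385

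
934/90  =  10 + 17/45  =  10.38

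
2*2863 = 5726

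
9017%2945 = 182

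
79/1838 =79/1838=0.04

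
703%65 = 53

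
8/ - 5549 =  -  1+5541/5549  =  -0.00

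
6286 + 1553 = 7839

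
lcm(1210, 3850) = 42350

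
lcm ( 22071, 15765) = 110355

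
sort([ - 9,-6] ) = [  -  9, -6] 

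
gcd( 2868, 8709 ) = 3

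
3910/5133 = 3910/5133 = 0.76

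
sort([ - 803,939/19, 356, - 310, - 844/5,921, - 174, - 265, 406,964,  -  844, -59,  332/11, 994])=[- 844,-803, - 310,  -  265, - 174,- 844/5, - 59,  332/11,  939/19,356,  406,921, 964,  994]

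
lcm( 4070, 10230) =378510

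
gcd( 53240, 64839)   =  1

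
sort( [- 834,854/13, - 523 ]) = [ - 834, - 523,854/13 ] 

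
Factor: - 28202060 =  - 2^2 * 5^1 * 1410103^1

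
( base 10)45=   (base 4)231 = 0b101101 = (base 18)29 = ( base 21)23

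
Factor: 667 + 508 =5^2*47^1 = 1175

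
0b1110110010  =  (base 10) 946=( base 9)1261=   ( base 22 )1l0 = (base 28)15M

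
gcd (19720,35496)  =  3944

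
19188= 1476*13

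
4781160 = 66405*72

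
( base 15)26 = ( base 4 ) 210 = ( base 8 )44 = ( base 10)36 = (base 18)20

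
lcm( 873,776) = 6984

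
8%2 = 0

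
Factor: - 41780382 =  - 2^1*3^1*7^1*73^1 * 13627^1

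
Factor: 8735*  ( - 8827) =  - 77103845 = - 5^1*7^1 *13^1*97^1*1747^1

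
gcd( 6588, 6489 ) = 9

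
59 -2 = 57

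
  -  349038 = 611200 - 960238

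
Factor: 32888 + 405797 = 438685 = 5^1* 13^1*17^1*397^1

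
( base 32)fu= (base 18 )1A6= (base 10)510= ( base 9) 626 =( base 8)776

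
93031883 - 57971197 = 35060686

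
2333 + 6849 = 9182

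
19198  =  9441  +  9757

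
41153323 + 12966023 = 54119346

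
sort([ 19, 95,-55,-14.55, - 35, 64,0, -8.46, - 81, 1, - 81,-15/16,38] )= [ - 81, - 81, - 55, - 35,-14.55,-8.46, - 15/16, 0, 1, 19, 38, 64, 95]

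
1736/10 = 868/5  =  173.60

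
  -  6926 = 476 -7402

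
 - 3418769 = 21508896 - 24927665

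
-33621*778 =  - 26157138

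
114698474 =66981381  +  47717093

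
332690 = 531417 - 198727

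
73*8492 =619916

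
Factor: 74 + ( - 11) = 3^2 * 7^1 = 63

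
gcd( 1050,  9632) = 14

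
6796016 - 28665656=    - 21869640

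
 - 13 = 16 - 29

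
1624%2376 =1624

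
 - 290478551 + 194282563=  -96195988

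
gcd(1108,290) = 2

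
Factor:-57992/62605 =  - 88/95 =- 2^3 *5^(-1 )  *  11^1*19^( - 1)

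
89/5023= 89/5023= 0.02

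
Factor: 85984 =2^5*2687^1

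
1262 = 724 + 538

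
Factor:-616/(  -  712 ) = 7^1*11^1*89^( - 1) = 77/89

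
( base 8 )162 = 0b1110010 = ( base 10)114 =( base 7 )222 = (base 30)3o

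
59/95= 59/95 =0.62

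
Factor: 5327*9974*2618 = 139098261764 = 2^2*7^2* 11^1*17^1*761^1*4987^1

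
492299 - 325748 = 166551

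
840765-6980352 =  - 6139587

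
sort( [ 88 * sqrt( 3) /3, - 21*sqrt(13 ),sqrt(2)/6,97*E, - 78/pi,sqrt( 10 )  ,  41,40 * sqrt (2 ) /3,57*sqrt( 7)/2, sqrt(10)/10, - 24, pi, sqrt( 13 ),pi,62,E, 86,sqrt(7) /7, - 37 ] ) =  [ - 21*sqrt( 13 ), - 37, - 78/pi, - 24, sqrt( 2 ) /6,sqrt(10)/10,sqrt( 7)/7 , E,pi,pi,sqrt (10 ),  sqrt(13 ),40  *sqrt(2 ) /3,  41,  88*sqrt(3 )/3, 62,57*sqrt ( 7 ) /2, 86, 97*E]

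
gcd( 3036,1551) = 33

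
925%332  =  261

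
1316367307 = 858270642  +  458096665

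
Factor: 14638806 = 2^1 * 3^5 *7^1*13^1*331^1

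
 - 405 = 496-901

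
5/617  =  5/617= 0.01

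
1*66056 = 66056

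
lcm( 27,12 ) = 108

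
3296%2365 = 931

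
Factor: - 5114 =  - 2^1*2557^1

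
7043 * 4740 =33383820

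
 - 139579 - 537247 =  - 676826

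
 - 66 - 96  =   - 162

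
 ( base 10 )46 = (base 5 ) 141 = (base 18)2A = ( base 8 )56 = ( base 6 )114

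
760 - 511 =249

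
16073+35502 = 51575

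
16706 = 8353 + 8353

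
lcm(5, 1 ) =5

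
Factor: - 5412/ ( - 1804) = 3^1=   3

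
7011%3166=679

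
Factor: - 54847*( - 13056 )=2^8*3^1*13^1*17^1*4219^1 = 716082432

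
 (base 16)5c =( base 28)38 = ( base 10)92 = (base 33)2Q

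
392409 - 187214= 205195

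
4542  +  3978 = 8520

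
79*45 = 3555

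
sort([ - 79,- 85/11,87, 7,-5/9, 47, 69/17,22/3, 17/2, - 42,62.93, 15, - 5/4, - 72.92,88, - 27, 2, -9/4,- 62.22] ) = [ - 79, - 72.92, - 62.22, - 42 , - 27, - 85/11, - 9/4, - 5/4,-5/9,  2, 69/17, 7,  22/3, 17/2 , 15,47,62.93,87, 88 ]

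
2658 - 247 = 2411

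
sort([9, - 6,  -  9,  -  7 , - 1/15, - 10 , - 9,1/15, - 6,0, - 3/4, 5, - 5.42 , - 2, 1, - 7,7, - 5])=[  -  10, - 9,  -  9, - 7 , - 7, - 6, - 6, - 5.42, - 5, - 2, - 3/4, - 1/15,0,  1/15,1,5,7,  9]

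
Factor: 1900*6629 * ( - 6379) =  -2^2*5^2*7^1*19^1*947^1*6379^1 = - 80344142900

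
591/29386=591/29386 = 0.02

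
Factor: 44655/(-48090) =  -2^ (  -  1 )*7^( - 1)*13^1 = - 13/14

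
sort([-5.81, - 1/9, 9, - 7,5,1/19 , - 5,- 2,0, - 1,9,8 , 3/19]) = [ - 7, - 5.81, -5, - 2,-1, - 1/9,0, 1/19,3/19 , 5 , 8,9,9 ]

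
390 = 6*65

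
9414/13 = 724 + 2/13 =724.15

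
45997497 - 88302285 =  - 42304788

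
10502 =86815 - 76313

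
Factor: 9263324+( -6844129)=2419195= 5^1*483839^1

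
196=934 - 738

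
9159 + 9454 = 18613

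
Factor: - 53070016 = -2^6*23^1*31^1*1163^1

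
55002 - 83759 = - 28757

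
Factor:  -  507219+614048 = 106829 = 317^1*337^1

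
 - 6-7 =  - 13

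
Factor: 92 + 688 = 780 = 2^2*3^1*5^1*13^1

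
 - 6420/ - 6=1070 + 0/1=1070.00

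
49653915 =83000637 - 33346722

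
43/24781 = 43/24781 = 0.00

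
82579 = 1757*47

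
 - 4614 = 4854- 9468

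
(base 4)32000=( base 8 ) 1600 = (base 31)SS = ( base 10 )896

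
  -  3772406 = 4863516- 8635922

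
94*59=5546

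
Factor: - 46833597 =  - 3^2 *5203733^1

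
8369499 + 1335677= 9705176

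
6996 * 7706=53911176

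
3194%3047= 147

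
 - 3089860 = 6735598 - 9825458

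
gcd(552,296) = 8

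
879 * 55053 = 48391587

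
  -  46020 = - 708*65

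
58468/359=58468/359 = 162.86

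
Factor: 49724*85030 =4228031720 = 2^3*5^1*11^1 *31^1*401^1*773^1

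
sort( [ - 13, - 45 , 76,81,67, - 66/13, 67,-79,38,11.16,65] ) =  [  -  79, -45, - 13, - 66/13,11.16,38,  65,67,67,76,81]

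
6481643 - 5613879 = 867764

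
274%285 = 274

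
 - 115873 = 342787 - 458660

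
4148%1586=976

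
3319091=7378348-4059257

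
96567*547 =52822149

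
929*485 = 450565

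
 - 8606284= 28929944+-37536228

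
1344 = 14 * 96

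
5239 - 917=4322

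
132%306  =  132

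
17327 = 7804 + 9523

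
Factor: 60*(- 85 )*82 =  - 418200 =- 2^3*3^1*5^2*17^1* 41^1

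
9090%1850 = 1690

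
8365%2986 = 2393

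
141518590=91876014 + 49642576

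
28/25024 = 7/6256 = 0.00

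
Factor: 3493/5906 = 2^( - 1)*7^1 * 499^1*2953^( - 1)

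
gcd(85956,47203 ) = 13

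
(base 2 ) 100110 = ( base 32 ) 16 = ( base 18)22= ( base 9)42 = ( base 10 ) 38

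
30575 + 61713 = 92288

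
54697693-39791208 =14906485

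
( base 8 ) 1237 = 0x29f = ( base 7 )1646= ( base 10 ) 671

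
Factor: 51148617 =3^1*13^1*1311503^1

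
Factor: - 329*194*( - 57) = 2^1*3^1*7^1*19^1*47^1  *  97^1 = 3638082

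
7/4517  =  7/4517 = 0.00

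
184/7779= 184/7779 = 0.02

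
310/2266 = 155/1133 = 0.14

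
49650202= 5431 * 9142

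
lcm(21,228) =1596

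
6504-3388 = 3116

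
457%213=31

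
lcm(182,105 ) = 2730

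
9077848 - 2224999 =6852849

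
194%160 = 34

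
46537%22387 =1763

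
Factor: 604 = 2^2*151^1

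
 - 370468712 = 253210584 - 623679296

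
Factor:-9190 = - 2^1*5^1*919^1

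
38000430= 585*64958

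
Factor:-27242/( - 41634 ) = 3^( - 4 )*53^1= 53/81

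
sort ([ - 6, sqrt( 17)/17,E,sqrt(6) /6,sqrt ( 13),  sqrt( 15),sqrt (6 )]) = [ - 6,sqrt( 17)/17,sqrt ( 6)/6,sqrt (6 ), E, sqrt(13 ), sqrt (15)]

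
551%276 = 275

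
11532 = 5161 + 6371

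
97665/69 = 1415+10/23 = 1415.43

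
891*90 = 80190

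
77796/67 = 1161 + 9/67 = 1161.13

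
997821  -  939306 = 58515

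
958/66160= 479/33080 = 0.01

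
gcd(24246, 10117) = 1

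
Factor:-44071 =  - 44071^1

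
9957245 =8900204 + 1057041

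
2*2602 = 5204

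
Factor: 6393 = 3^1*2131^1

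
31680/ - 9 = - 3520/1 = - 3520.00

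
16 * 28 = 448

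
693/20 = 693/20  =  34.65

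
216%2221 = 216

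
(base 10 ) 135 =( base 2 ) 10000111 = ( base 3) 12000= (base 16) 87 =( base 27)50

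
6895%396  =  163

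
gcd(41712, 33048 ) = 24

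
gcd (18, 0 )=18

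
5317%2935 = 2382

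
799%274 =251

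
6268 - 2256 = 4012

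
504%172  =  160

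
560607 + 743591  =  1304198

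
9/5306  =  9/5306  =  0.00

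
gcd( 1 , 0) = 1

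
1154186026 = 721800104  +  432385922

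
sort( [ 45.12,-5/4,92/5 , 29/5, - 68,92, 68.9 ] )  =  [-68,-5/4,29/5,92/5, 45.12,68.9, 92] 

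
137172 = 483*284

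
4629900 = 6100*759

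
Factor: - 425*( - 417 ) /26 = 177225/26 = 2^( - 1)*3^1 *5^2*13^( - 1)*17^1*139^1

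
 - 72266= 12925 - 85191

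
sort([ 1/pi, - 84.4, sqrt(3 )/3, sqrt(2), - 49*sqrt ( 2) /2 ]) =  [ - 84.4,-49 * sqrt (2)/2, 1/pi, sqrt (3)/3,sqrt(2)]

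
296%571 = 296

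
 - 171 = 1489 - 1660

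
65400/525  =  124 +4/7 = 124.57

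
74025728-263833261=- 189807533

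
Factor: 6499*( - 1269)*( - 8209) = 3^3*47^1*67^1 * 97^1*8209^1 = 67701519279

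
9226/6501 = 9226/6501 = 1.42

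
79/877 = 79/877 = 0.09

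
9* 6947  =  62523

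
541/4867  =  541/4867 =0.11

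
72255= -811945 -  - 884200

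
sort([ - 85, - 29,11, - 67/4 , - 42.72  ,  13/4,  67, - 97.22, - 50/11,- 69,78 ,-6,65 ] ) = [ - 97.22, - 85, - 69, - 42.72, - 29, -67/4, - 6, - 50/11,  13/4,11,65, 67,78] 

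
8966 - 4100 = 4866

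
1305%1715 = 1305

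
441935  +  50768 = 492703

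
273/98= 39/14 = 2.79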